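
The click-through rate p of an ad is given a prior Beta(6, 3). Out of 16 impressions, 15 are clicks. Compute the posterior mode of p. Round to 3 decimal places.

p̂_MAP = 0.870

Prior: Beta(6, 3).
Data: 15 successes in 16 trials. The binomial likelihood contributes p^15(1−p)^1, so the posterior is Beta(6+15, 3+1) = Beta(21, 4).
For Beta(a, b) with a, b > 1 the mode is (a−1)/(a+b−2) = 20/23 ≈ 0.870.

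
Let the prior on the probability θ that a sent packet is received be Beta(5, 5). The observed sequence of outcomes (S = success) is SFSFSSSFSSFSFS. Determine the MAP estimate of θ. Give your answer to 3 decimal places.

Prior: Beta(5, 5).
Data: 9 successes in 14 trials (from the sequence). The binomial likelihood contributes θ^9(1−θ)^5, so the posterior is Beta(5+9, 5+5) = Beta(14, 10).
For Beta(a, b) with a, b > 1 the mode is (a−1)/(a+b−2) = 13/22 ≈ 0.591.

θ̂_MAP = 0.591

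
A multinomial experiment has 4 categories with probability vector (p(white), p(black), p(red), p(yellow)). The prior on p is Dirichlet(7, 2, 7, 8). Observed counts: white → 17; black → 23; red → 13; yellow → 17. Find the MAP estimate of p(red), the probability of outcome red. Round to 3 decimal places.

MAP estimate of p(red) = 0.211

The posterior is Dirichlet(αᵢ + nᵢ) = Dirichlet(24, 25, 20, 25).
For a Dirichlet(a₁,…,a_K) with all aᵢ > 1, the mode has j-th component (aⱼ − 1)/(Σaᵢ − K).
Here Σaᵢ = 94 and K = 4, so p(red) = (20 − 1)/(94 − 4) = 19/90 ≈ 0.211.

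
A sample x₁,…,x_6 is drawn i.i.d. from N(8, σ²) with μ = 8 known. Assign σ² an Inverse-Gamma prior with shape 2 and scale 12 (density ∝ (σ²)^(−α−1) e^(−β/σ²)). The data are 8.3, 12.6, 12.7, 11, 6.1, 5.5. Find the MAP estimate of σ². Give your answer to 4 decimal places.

Sum of squared deviations about the known mean: SS = (8.3−8)² + (12.6−8)² + (12.7−8)² + (11−8)² + (6.1−8)² + (5.5−8)² = 62.2.
The Normal likelihood contributes (σ²)^(−n/2) exp(−SS/(2σ²)), so the posterior is Inverse-Gamma(α + n/2, β + SS/2) = Inverse-Gamma(5, 43.1).
The mode of Inverse-Gamma(a, b) is b/(a+1) = 43.1/6 ≈ 7.1833.

σ̂²_MAP = 7.1833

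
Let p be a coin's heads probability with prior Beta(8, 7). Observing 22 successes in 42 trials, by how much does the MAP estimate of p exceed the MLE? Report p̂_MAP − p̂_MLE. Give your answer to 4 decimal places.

Posterior is Beta(30, 27); MAP = (30−1)/(57−2) = 29/55 ≈ 0.52727.
MLE ignores the prior: p̂_MLE = k/n = 22/42 ≈ 0.52381.
Difference = 29/55 − 22/42 = 4/1155 ≈ 0.0035.

MAP − MLE = 0.0035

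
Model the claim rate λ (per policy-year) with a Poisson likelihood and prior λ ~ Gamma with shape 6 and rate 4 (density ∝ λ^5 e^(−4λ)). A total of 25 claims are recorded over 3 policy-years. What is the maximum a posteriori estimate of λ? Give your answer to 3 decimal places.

λ̂_MAP = 4.286

Σxᵢ = 25, n = 3.
Posterior ∝ λ^5e^(−4λ) · λ^25e^(−3λ) = λ^30e^(−7λ), i.e. Gamma(shape=31, rate=7).
The mode of a Gamma(a, b) with a ≥ 1 (shape–rate) is (a−1)/b = 30/7 ≈ 4.286.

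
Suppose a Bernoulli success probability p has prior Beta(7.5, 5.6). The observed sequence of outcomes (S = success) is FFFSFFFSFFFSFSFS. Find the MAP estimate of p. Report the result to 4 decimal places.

Prior: Beta(7.5, 5.6).
Data: 5 successes in 16 trials (from the sequence). The binomial likelihood contributes p^5(1−p)^11, so the posterior is Beta(7.5+5, 5.6+11) = Beta(12.5, 16.6).
For Beta(a, b) with a, b > 1 the mode is (a−1)/(a+b−2) = 11.5/27.1 ≈ 0.4244.

p̂_MAP = 0.4244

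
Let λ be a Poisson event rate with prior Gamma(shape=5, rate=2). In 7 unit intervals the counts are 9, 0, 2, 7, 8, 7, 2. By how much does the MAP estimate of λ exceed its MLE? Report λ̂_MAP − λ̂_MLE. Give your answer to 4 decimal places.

MAP − MLE = -0.6667

Σxᵢ = 35. Posterior is Gamma(40, 9); MAP = (40−1)/9 = 39/9 ≈ 4.33333.
MLE = x̄ = 35/7 ≈ 5.00000.
Difference = 39/9 − 35/7 = -2/3 ≈ -0.6667.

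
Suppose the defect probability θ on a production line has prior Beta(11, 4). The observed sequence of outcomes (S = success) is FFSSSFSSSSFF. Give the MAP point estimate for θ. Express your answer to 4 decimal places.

θ̂_MAP = 0.6800

Prior: Beta(11, 4).
Data: 7 successes in 12 trials (from the sequence). The binomial likelihood contributes θ^7(1−θ)^5, so the posterior is Beta(11+7, 4+5) = Beta(18, 9).
For Beta(a, b) with a, b > 1 the mode is (a−1)/(a+b−2) = 17/25 ≈ 0.6800.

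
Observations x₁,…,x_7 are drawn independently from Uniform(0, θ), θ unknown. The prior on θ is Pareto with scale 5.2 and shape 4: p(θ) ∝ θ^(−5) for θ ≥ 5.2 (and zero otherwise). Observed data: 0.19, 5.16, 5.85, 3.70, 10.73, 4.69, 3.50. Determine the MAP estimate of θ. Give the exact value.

θ̂_MAP = 10.73

The Uniform(0, θ) likelihood is θ^(−n) for θ ≥ max(xᵢ), zero otherwise. Here max(xᵢ) = 10.73.
Posterior ∝ θ^(−5) · θ^(−7) = θ^(−12) on θ ≥ max(5.2, 10.73) = 10.73.
This density is strictly decreasing in θ, so the posterior mode lies at the lower boundary of the support.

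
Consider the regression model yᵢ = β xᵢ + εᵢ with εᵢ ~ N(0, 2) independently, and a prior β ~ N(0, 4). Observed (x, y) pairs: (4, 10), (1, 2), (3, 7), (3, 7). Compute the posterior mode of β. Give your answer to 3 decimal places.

β̂_MAP = 2.366

log p(β | y) = −Σ(yᵢ − βxᵢ)²/(2·2) − β²/(2·4) + const.
Setting the derivative to zero: Σxᵢ(yᵢ − βxᵢ)/2 − β/4 = 0, so β = Σxᵢyᵢ / (Σxᵢ² + σ²/τ²).
Σxᵢyᵢ = 4·10 + 1·2 + 3·7 + 3·7 = 84; Σxᵢ² = 35; σ²/τ² = 0.5.
β̂_MAP = 84 / (35 + 0.5) = 84/35.5 ≈ 2.366.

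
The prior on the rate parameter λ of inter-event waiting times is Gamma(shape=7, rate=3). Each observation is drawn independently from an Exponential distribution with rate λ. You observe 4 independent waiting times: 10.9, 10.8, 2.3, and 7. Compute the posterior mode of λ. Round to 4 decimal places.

λ̂_MAP = 0.2941

The Exponential(rate=λ) likelihood is ∝ λ^n e^(−λΣtᵢ). Here n = 4 and Σtᵢ = 10.9 + 10.8 + 2.3 + 7 = 31.
Posterior ∝ λ^6e^(−3λ) · λ^4e^(−31λ) = λ^10e^(−34λ), i.e. Gamma(11, 34).
Mode = (a−1)/b = 10/34 ≈ 0.2941.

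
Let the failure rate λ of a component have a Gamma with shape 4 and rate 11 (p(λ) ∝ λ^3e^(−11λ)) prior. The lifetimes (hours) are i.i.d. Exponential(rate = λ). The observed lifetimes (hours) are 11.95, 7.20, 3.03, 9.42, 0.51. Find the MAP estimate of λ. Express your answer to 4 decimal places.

λ̂_MAP = 0.1856

The Exponential(rate=λ) likelihood is ∝ λ^n e^(−λΣtᵢ). Here n = 5 and Σtᵢ = 11.95 + 7.20 + 3.03 + 9.42 + 0.51 = 32.11.
Posterior ∝ λ^3e^(−11λ) · λ^5e^(−32.11λ) = λ^8e^(−43.11λ), i.e. Gamma(9, 43.11).
Mode = (a−1)/b = 8/43.11 ≈ 0.1856.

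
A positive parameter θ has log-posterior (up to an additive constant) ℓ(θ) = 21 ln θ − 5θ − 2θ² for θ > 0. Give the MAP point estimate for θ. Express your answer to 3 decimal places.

ℓ'(θ) = 21/θ − 5 − 4θ. Setting this to zero and multiplying by θ: 4θ² + 5θ − 21 = 0.
θ = (−5 + √(5² + 4·4·21)) / (2·4) = (−5 + √361) / 8 = (−5 + 19)/8 = 7/4.
ℓ''(θ) = −21/θ² − 4 < 0, confirming a maximum.

θ̂_MAP = 1.750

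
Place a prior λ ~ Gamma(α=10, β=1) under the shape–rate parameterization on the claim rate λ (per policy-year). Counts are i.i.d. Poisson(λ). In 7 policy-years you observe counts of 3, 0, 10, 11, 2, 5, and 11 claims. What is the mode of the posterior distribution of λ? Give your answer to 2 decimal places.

Σxᵢ = 3+0+10+11+2+5+11 = 42, with n = 7.
Posterior ∝ λ^9e^(−1λ) · λ^42e^(−7λ) = λ^51e^(−8λ), i.e. Gamma(shape=52, rate=8).
The mode of a Gamma(a, b) with a ≥ 1 (shape–rate) is (a−1)/b = 51/8 ≈ 6.38.

λ̂_MAP = 6.38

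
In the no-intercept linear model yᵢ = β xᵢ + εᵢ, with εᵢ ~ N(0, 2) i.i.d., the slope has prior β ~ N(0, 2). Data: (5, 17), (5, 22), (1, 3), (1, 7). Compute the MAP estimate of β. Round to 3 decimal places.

log p(β | y) = −Σ(yᵢ − βxᵢ)²/(2·2) − β²/(2·2) + const.
Setting the derivative to zero: Σxᵢ(yᵢ − βxᵢ)/2 − β/2 = 0, so β = Σxᵢyᵢ / (Σxᵢ² + σ²/τ²).
Σxᵢyᵢ = 5·17 + 5·22 + 1·3 + 1·7 = 205; Σxᵢ² = 52; σ²/τ² = 1.
β̂_MAP = 205 / (52 + 1) = 205/53 ≈ 3.868.

β̂_MAP = 3.868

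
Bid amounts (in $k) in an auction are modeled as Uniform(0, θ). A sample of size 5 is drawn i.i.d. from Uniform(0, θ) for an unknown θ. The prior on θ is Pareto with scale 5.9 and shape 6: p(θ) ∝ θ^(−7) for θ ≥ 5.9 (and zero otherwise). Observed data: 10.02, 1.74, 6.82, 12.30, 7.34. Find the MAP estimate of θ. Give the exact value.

θ̂_MAP = 12.30

The Uniform(0, θ) likelihood is θ^(−n) for θ ≥ max(xᵢ), zero otherwise. Here max(xᵢ) = 12.30.
Posterior ∝ θ^(−7) · θ^(−5) = θ^(−12) on θ ≥ max(5.9, 12.30) = 12.30.
This density is strictly decreasing in θ, so the posterior mode lies at the lower boundary of the support.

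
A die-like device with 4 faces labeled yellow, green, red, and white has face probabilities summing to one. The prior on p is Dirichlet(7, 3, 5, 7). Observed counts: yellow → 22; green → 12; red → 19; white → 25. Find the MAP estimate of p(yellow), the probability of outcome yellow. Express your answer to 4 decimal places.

MAP estimate of p(yellow) = 0.2917

The posterior is Dirichlet(αᵢ + nᵢ) = Dirichlet(29, 15, 24, 32).
For a Dirichlet(a₁,…,a_K) with all aᵢ > 1, the mode has j-th component (aⱼ − 1)/(Σaᵢ − K).
Here Σaᵢ = 100 and K = 4, so p(yellow) = (29 − 1)/(100 − 4) = 28/96 ≈ 0.2917.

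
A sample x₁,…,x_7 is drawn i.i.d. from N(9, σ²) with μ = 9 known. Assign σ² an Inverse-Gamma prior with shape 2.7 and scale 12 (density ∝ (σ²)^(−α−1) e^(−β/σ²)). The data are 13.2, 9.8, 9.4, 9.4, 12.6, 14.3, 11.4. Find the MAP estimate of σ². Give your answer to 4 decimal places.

σ̂²_MAP = 6.2090

Sum of squared deviations about the known mean: SS = (13.2−9)² + (9.8−9)² + (9.4−9)² + (9.4−9)² + (12.6−9)² + (14.3−9)² + (11.4−9)² = 65.41.
The Normal likelihood contributes (σ²)^(−n/2) exp(−SS/(2σ²)), so the posterior is Inverse-Gamma(α + n/2, β + SS/2) = Inverse-Gamma(6.2, 44.705).
The mode of Inverse-Gamma(a, b) is b/(a+1) = 44.705/7.2 ≈ 6.2090.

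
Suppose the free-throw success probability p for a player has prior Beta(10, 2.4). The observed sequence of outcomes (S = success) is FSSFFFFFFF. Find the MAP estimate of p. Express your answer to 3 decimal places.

Prior: Beta(10, 2.4).
Data: 2 successes in 10 trials (from the sequence). The binomial likelihood contributes p^2(1−p)^8, so the posterior is Beta(10+2, 2.4+8) = Beta(12, 10.4).
For Beta(a, b) with a, b > 1 the mode is (a−1)/(a+b−2) = 11/20.4 ≈ 0.539.

p̂_MAP = 0.539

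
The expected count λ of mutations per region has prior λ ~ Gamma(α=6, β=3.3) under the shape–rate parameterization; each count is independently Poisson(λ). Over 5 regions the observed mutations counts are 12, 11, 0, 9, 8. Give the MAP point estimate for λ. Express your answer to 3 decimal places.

λ̂_MAP = 5.422

Σxᵢ = 12+11+0+9+8 = 40, with n = 5.
Posterior ∝ λ^5e^(−3.3λ) · λ^40e^(−5λ) = λ^45e^(−8.3λ), i.e. Gamma(shape=46, rate=8.3).
The mode of a Gamma(a, b) with a ≥ 1 (shape–rate) is (a−1)/b = 45/8.3 ≈ 5.422.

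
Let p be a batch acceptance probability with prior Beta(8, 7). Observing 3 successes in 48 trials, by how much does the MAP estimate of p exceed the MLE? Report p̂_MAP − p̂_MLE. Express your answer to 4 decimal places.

MAP − MLE = 0.1014

Posterior is Beta(11, 52); MAP = (11−1)/(63−2) = 10/61 ≈ 0.16393.
MLE ignores the prior: p̂_MLE = k/n = 3/48 ≈ 0.06250.
Difference = 10/61 − 3/48 = 99/976 ≈ 0.1014.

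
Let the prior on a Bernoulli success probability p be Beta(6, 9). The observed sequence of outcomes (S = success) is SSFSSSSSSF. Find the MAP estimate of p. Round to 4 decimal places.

p̂_MAP = 0.5652

Prior: Beta(6, 9).
Data: 8 successes in 10 trials (from the sequence). The binomial likelihood contributes p^8(1−p)^2, so the posterior is Beta(6+8, 9+2) = Beta(14, 11).
For Beta(a, b) with a, b > 1 the mode is (a−1)/(a+b−2) = 13/23 ≈ 0.5652.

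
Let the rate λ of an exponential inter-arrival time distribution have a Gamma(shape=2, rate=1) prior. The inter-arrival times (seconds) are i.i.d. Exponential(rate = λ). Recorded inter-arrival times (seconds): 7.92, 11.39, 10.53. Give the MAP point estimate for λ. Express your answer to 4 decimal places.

λ̂_MAP = 0.1297

The Exponential(rate=λ) likelihood is ∝ λ^n e^(−λΣtᵢ). Here n = 3 and Σtᵢ = 7.92 + 11.39 + 10.53 = 29.84.
Posterior ∝ λe^(−1λ) · λ^3e^(−29.84λ) = λ^4e^(−30.84λ), i.e. Gamma(5, 30.84).
Mode = (a−1)/b = 4/30.84 ≈ 0.1297.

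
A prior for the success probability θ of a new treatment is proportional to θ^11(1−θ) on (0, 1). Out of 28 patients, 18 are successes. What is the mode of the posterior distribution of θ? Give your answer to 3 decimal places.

θ̂_MAP = 0.725

The prior density ∝ θ^11(1−θ)^1 is the kernel of Beta(12, 2).
Data: 18 successes in 28 trials. The binomial likelihood contributes θ^18(1−θ)^10, so the posterior is Beta(12+18, 2+10) = Beta(30, 12).
For Beta(a, b) with a, b > 1 the mode is (a−1)/(a+b−2) = 29/40 ≈ 0.725.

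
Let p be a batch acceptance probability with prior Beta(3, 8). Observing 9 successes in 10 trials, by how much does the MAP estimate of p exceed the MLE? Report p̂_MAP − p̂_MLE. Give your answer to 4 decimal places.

Posterior is Beta(12, 9); MAP = (12−1)/(21−2) = 11/19 ≈ 0.57895.
MLE ignores the prior: p̂_MLE = k/n = 9/10 ≈ 0.90000.
Difference = 11/19 − 9/10 = -61/190 ≈ -0.3211.

MAP − MLE = -0.3211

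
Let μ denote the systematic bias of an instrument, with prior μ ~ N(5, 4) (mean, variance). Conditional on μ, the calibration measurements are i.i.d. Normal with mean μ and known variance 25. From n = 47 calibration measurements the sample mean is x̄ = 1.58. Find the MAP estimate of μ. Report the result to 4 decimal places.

n = 47, x̄ = 1.58.
For a Normal prior and Normal likelihood with known variance, the posterior is Normal; its mode equals its mean, the precision-weighted average.
Prior precision 1/σ₀² = 1/4 = 0.25; data precision n/σ² = 47/25 = 1.88.
μ̂ = (0.25·5 + 1.88·1.58) / (0.25 + 1.88) = 4.2204/2.13 = 3517/1775 ≈ 1.9814.

μ̂_MAP = 1.9814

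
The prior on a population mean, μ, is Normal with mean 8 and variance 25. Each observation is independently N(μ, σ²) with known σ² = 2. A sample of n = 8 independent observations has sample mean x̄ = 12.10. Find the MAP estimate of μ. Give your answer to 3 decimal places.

n = 8, x̄ = 12.10.
For a Normal prior and Normal likelihood with known variance, the posterior is Normal; its mode equals its mean, the precision-weighted average.
Prior precision 1/σ₀² = 1/25 = 0.04; data precision n/σ² = 8/2 = 4.
μ̂ = (0.04·8 + 4·12.1) / (0.04 + 4) = 48.72/4.04 = 1218/101 ≈ 12.059.

μ̂_MAP = 12.059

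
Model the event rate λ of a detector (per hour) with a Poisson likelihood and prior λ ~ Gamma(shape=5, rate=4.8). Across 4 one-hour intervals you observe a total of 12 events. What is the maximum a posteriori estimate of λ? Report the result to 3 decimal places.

λ̂_MAP = 1.818

Σxᵢ = 12, n = 4.
Posterior ∝ λ^4e^(−4.8λ) · λ^12e^(−4λ) = λ^16e^(−8.8λ), i.e. Gamma(shape=17, rate=8.8).
The mode of a Gamma(a, b) with a ≥ 1 (shape–rate) is (a−1)/b = 16/8.8 ≈ 1.818.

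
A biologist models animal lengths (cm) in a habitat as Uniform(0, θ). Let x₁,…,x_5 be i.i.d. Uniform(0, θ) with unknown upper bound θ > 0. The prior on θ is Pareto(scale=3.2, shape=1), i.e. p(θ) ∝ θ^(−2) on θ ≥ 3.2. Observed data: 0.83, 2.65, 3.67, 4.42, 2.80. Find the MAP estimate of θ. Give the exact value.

θ̂_MAP = 4.42

The Uniform(0, θ) likelihood is θ^(−n) for θ ≥ max(xᵢ), zero otherwise. Here max(xᵢ) = 4.42.
Posterior ∝ θ^(−2) · θ^(−5) = θ^(−7) on θ ≥ max(3.2, 4.42) = 4.42.
This density is strictly decreasing in θ, so the posterior mode lies at the lower boundary of the support.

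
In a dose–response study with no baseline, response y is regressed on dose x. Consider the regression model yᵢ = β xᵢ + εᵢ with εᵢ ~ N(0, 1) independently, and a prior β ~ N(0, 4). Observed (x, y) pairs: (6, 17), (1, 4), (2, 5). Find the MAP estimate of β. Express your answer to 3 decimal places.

log p(β | y) = −Σ(yᵢ − βxᵢ)²/(2·1) − β²/(2·4) + const.
Setting the derivative to zero: Σxᵢ(yᵢ − βxᵢ)/1 − β/4 = 0, so β = Σxᵢyᵢ / (Σxᵢ² + σ²/τ²).
Σxᵢyᵢ = 6·17 + 1·4 + 2·5 = 116; Σxᵢ² = 41; σ²/τ² = 0.25.
β̂_MAP = 116 / (41 + 0.25) = 116/41.25 ≈ 2.812.

β̂_MAP = 2.812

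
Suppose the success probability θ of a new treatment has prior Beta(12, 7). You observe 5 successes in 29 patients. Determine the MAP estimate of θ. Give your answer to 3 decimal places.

θ̂_MAP = 0.348

Prior: Beta(12, 7).
Data: 5 successes in 29 trials. The binomial likelihood contributes θ^5(1−θ)^24, so the posterior is Beta(12+5, 7+24) = Beta(17, 31).
For Beta(a, b) with a, b > 1 the mode is (a−1)/(a+b−2) = 16/46 ≈ 0.348.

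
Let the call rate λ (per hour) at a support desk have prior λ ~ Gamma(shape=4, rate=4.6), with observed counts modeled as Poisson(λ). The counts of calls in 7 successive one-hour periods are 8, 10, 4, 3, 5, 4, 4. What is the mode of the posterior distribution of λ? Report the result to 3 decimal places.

Σxᵢ = 8+10+4+3+5+4+4 = 38, with n = 7.
Posterior ∝ λ^3e^(−4.6λ) · λ^38e^(−7λ) = λ^41e^(−11.6λ), i.e. Gamma(shape=42, rate=11.6).
The mode of a Gamma(a, b) with a ≥ 1 (shape–rate) is (a−1)/b = 41/11.6 ≈ 3.534.

λ̂_MAP = 3.534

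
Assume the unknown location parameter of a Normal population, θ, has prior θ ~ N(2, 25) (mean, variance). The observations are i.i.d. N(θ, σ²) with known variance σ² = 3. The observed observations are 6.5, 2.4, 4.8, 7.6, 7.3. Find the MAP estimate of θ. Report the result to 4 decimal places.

θ̂_MAP = 5.6328

n = 5; x̄ = (6.5 + 2.4 + 4.8 + 7.6 + 7.3)/5 = 28.6/5 = 5.72.
For a Normal prior and Normal likelihood with known variance, the posterior is Normal; its mode equals its mean, the precision-weighted average.
Prior precision 1/σ₀² = 1/25 = 0.04; data precision n/σ² = 5/3.
θ̂ = (0.04·2 + (5/3)·5.72) / (0.04 + 5/3) = (721/75)/(128/75) = 5.6328125 ≈ 5.6328.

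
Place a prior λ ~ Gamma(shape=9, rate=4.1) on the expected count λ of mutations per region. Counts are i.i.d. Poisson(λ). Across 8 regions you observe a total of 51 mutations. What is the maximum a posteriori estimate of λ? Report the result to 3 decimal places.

Σxᵢ = 51, n = 8.
Posterior ∝ λ^8e^(−4.1λ) · λ^51e^(−8λ) = λ^59e^(−12.1λ), i.e. Gamma(shape=60, rate=12.1).
The mode of a Gamma(a, b) with a ≥ 1 (shape–rate) is (a−1)/b = 59/12.1 ≈ 4.876.

λ̂_MAP = 4.876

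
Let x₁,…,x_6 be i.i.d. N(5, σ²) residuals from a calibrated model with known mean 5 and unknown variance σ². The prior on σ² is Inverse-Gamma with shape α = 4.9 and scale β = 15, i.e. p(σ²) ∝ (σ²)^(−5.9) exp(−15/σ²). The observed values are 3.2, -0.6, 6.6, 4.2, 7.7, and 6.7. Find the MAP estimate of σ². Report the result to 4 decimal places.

σ̂²_MAP = 4.3809

Sum of squared deviations about the known mean: SS = (3.2−5)² + (-0.6−5)² + (6.6−5)² + (4.2−5)² + (7.7−5)² + (6.7−5)² = 47.98.
The Normal likelihood contributes (σ²)^(−n/2) exp(−SS/(2σ²)), so the posterior is Inverse-Gamma(α + n/2, β + SS/2) = Inverse-Gamma(7.9, 38.99).
The mode of Inverse-Gamma(a, b) is b/(a+1) = 38.99/8.9 ≈ 4.3809.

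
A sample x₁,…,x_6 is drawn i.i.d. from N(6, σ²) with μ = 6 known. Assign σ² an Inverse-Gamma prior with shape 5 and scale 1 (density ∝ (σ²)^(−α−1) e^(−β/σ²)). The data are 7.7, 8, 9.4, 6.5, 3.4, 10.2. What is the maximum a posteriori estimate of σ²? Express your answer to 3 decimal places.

Sum of squared deviations about the known mean: SS = (7.7−6)² + (8−6)² + (9.4−6)² + (6.5−6)² + (3.4−6)² + (10.2−6)² = 43.1.
The Normal likelihood contributes (σ²)^(−n/2) exp(−SS/(2σ²)), so the posterior is Inverse-Gamma(α + n/2, β + SS/2) = Inverse-Gamma(8, 22.55).
The mode of Inverse-Gamma(a, b) is b/(a+1) = 22.55/9 ≈ 2.506.

σ̂²_MAP = 2.506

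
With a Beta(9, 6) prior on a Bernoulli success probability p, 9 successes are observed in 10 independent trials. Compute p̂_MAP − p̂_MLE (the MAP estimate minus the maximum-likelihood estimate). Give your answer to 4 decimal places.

Posterior is Beta(18, 7); MAP = (18−1)/(25−2) = 17/23 ≈ 0.73913.
MLE ignores the prior: p̂_MLE = k/n = 9/10 ≈ 0.90000.
Difference = 17/23 − 9/10 = -37/230 ≈ -0.1609.

MAP − MLE = -0.1609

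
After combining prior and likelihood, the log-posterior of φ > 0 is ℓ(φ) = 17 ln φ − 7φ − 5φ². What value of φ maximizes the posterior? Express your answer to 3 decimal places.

ℓ'(φ) = 17/φ − 7 − 10φ. Setting this to zero and multiplying by φ: 10φ² + 7φ − 17 = 0.
φ = (−7 + √(7² + 4·10·17)) / (2·10) = (−7 + √729) / 20 = (−7 + 27)/20 = 1.
ℓ''(φ) = −17/φ² − 10 < 0, confirming a maximum.

φ̂_MAP = 1.000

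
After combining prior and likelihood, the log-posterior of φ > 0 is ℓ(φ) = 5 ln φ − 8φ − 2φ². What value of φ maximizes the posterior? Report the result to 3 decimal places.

φ̂_MAP = 0.500

ℓ'(φ) = 5/φ − 8 − 4φ. Setting this to zero and multiplying by φ: 4φ² + 8φ − 5 = 0.
φ = (−8 + √(8² + 4·4·5)) / (2·4) = (−8 + √144) / 8 = (−8 + 12)/8 = 1/2.
ℓ''(φ) = −5/φ² − 4 < 0, confirming a maximum.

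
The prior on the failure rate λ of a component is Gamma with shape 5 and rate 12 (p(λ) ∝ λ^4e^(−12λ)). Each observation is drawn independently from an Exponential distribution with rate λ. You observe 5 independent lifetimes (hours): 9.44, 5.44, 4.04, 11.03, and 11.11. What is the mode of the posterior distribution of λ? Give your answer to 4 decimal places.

The Exponential(rate=λ) likelihood is ∝ λ^n e^(−λΣtᵢ). Here n = 5 and Σtᵢ = 9.44 + 5.44 + 4.04 + 11.03 + 11.11 = 41.06.
Posterior ∝ λ^4e^(−12λ) · λ^5e^(−41.06λ) = λ^9e^(−53.06λ), i.e. Gamma(10, 53.06).
Mode = (a−1)/b = 9/53.06 ≈ 0.1696.

λ̂_MAP = 0.1696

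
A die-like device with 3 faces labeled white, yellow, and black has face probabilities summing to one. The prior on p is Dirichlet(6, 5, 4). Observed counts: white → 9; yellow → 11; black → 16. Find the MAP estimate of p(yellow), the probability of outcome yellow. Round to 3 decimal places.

MAP estimate of p(yellow) = 0.313

The posterior is Dirichlet(αᵢ + nᵢ) = Dirichlet(15, 16, 20).
For a Dirichlet(a₁,…,a_K) with all aᵢ > 1, the mode has j-th component (aⱼ − 1)/(Σaᵢ − K).
Here Σaᵢ = 51 and K = 3, so p(yellow) = (16 − 1)/(51 − 3) = 15/48 ≈ 0.313.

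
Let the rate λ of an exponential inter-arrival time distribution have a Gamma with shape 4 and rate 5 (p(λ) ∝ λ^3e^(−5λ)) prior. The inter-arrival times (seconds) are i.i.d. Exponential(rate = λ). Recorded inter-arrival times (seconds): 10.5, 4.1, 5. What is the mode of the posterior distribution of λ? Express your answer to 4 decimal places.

λ̂_MAP = 0.2439

The Exponential(rate=λ) likelihood is ∝ λ^n e^(−λΣtᵢ). Here n = 3 and Σtᵢ = 10.5 + 4.1 + 5 = 19.6.
Posterior ∝ λ^3e^(−5λ) · λ^3e^(−19.6λ) = λ^6e^(−24.6λ), i.e. Gamma(7, 24.6).
Mode = (a−1)/b = 6/24.6 ≈ 0.2439.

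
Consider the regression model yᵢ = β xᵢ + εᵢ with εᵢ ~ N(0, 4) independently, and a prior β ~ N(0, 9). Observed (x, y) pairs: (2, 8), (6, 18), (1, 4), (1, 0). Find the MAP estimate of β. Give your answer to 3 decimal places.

log p(β | y) = −Σ(yᵢ − βxᵢ)²/(2·4) − β²/(2·9) + const.
Setting the derivative to zero: Σxᵢ(yᵢ − βxᵢ)/4 − β/9 = 0, so β = Σxᵢyᵢ / (Σxᵢ² + σ²/τ²).
Σxᵢyᵢ = 2·8 + 6·18 + 1·4 + 1·0 = 128; Σxᵢ² = 42; σ²/τ² = 4/9.
β̂_MAP = 128 / (42 + 4/9) = 128/(382/9) = 576/191 ≈ 3.016.

β̂_MAP = 3.016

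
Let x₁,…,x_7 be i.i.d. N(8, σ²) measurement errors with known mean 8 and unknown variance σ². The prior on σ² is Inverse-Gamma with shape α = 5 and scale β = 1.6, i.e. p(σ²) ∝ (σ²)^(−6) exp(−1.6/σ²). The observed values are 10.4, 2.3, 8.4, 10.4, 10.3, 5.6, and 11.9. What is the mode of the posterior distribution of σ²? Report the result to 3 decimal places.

σ̂²_MAP = 3.875

Sum of squared deviations about the known mean: SS = (10.4−8)² + (2.3−8)² + (8.4−8)² + (10.4−8)² + (10.3−8)² + (5.6−8)² + (11.9−8)² = 70.43.
The Normal likelihood contributes (σ²)^(−n/2) exp(−SS/(2σ²)), so the posterior is Inverse-Gamma(α + n/2, β + SS/2) = Inverse-Gamma(8.5, 36.815).
The mode of Inverse-Gamma(a, b) is b/(a+1) = 36.815/9.5 ≈ 3.875.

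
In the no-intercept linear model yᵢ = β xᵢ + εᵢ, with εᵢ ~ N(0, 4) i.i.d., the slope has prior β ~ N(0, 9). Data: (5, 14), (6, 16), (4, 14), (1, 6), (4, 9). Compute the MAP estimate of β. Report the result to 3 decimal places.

β̂_MAP = 2.795

log p(β | y) = −Σ(yᵢ − βxᵢ)²/(2·4) − β²/(2·9) + const.
Setting the derivative to zero: Σxᵢ(yᵢ − βxᵢ)/4 − β/9 = 0, so β = Σxᵢyᵢ / (Σxᵢ² + σ²/τ²).
Σxᵢyᵢ = 5·14 + 6·16 + 4·14 + 1·6 + 4·9 = 264; Σxᵢ² = 94; σ²/τ² = 4/9.
β̂_MAP = 264 / (94 + 4/9) = 264/(850/9) = 1188/425 ≈ 2.795.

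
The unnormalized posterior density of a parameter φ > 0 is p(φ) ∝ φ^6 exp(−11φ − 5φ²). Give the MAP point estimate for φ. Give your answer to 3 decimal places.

ℓ'(φ) = 6/φ − 11 − 10φ. Setting this to zero and multiplying by φ: 10φ² + 11φ − 6 = 0.
φ = (−11 + √(11² + 4·10·6)) / (2·10) = (−11 + √361) / 20 = (−11 + 19)/20 = 2/5.
ℓ''(φ) = −6/φ² − 10 < 0, confirming a maximum.

φ̂_MAP = 0.400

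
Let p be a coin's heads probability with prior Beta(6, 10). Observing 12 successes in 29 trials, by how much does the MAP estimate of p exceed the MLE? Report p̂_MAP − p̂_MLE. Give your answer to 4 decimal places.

Posterior is Beta(18, 27); MAP = (18−1)/(45−2) = 17/43 ≈ 0.39535.
MLE ignores the prior: p̂_MLE = k/n = 12/29 ≈ 0.41379.
Difference = 17/43 − 12/29 = -23/1247 ≈ -0.0184.

MAP − MLE = -0.0184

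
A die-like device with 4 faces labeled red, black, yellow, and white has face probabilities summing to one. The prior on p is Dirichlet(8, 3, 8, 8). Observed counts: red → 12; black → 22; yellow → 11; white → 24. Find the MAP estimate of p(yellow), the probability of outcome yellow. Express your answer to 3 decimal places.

The posterior is Dirichlet(αᵢ + nᵢ) = Dirichlet(20, 25, 19, 32).
For a Dirichlet(a₁,…,a_K) with all aᵢ > 1, the mode has j-th component (aⱼ − 1)/(Σaᵢ − K).
Here Σaᵢ = 96 and K = 4, so p(yellow) = (19 − 1)/(96 − 4) = 18/92 ≈ 0.196.

MAP estimate of p(yellow) = 0.196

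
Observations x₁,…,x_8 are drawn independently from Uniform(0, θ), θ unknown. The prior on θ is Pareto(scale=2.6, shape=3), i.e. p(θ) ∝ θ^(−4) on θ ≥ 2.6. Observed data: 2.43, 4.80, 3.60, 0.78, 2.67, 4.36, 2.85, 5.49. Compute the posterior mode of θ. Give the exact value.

The Uniform(0, θ) likelihood is θ^(−n) for θ ≥ max(xᵢ), zero otherwise. Here max(xᵢ) = 5.49.
Posterior ∝ θ^(−4) · θ^(−8) = θ^(−12) on θ ≥ max(2.6, 5.49) = 5.49.
This density is strictly decreasing in θ, so the posterior mode lies at the lower boundary of the support.

θ̂_MAP = 5.49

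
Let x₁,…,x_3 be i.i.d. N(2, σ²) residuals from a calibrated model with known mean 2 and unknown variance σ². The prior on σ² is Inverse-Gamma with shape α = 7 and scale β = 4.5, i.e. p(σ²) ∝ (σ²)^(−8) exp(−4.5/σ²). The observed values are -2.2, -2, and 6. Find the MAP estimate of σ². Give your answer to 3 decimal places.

Sum of squared deviations about the known mean: SS = (-2.2−2)² + (-2−2)² + (6−2)² = 49.64.
The Normal likelihood contributes (σ²)^(−n/2) exp(−SS/(2σ²)), so the posterior is Inverse-Gamma(α + n/2, β + SS/2) = Inverse-Gamma(8.5, 29.32).
The mode of Inverse-Gamma(a, b) is b/(a+1) = 29.32/9.5 ≈ 3.086.

σ̂²_MAP = 3.086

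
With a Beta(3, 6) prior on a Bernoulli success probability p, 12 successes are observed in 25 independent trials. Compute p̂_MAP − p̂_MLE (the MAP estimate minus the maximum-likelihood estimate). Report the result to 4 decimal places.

Posterior is Beta(15, 19); MAP = (15−1)/(34−2) = 14/32 ≈ 0.43750.
MLE ignores the prior: p̂_MLE = k/n = 12/25 ≈ 0.48000.
Difference = 14/32 − 12/25 = -17/400 ≈ -0.0425.

MAP − MLE = -0.0425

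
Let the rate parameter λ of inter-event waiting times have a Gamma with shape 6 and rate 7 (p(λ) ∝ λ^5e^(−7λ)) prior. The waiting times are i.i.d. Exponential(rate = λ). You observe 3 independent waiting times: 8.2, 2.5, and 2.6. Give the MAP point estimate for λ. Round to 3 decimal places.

The Exponential(rate=λ) likelihood is ∝ λ^n e^(−λΣtᵢ). Here n = 3 and Σtᵢ = 8.2 + 2.5 + 2.6 = 13.3.
Posterior ∝ λ^5e^(−7λ) · λ^3e^(−13.3λ) = λ^8e^(−20.3λ), i.e. Gamma(9, 20.3).
Mode = (a−1)/b = 8/20.3 ≈ 0.394.

λ̂_MAP = 0.394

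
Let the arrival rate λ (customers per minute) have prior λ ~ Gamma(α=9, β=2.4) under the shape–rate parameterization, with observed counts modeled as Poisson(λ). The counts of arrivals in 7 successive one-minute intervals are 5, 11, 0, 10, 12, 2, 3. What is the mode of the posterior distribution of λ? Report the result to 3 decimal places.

λ̂_MAP = 5.426

Σxᵢ = 5+11+0+10+12+2+3 = 43, with n = 7.
Posterior ∝ λ^8e^(−2.4λ) · λ^43e^(−7λ) = λ^51e^(−9.4λ), i.e. Gamma(shape=52, rate=9.4).
The mode of a Gamma(a, b) with a ≥ 1 (shape–rate) is (a−1)/b = 51/9.4 ≈ 5.426.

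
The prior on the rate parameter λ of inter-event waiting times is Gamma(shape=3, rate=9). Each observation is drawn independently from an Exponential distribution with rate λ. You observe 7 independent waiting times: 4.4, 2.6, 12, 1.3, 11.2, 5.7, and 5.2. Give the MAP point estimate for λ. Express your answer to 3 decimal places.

The Exponential(rate=λ) likelihood is ∝ λ^n e^(−λΣtᵢ). Here n = 7 and Σtᵢ = 4.4 + 2.6 + 12 + 1.3 + 11.2 + 5.7 + 5.2 = 42.4.
Posterior ∝ λ^2e^(−9λ) · λ^7e^(−42.4λ) = λ^9e^(−51.4λ), i.e. Gamma(10, 51.4).
Mode = (a−1)/b = 9/51.4 ≈ 0.175.

λ̂_MAP = 0.175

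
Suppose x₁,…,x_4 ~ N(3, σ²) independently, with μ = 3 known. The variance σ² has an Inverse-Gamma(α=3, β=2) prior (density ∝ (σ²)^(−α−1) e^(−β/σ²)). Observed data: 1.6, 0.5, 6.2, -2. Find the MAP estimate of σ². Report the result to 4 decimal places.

σ̂²_MAP = 3.9542

Sum of squared deviations about the known mean: SS = (1.6−3)² + (0.5−3)² + (6.2−3)² + (-2−3)² = 43.45.
The Normal likelihood contributes (σ²)^(−n/2) exp(−SS/(2σ²)), so the posterior is Inverse-Gamma(α + n/2, β + SS/2) = Inverse-Gamma(5, 23.725).
The mode of Inverse-Gamma(a, b) is b/(a+1) = 23.725/6 ≈ 3.9542.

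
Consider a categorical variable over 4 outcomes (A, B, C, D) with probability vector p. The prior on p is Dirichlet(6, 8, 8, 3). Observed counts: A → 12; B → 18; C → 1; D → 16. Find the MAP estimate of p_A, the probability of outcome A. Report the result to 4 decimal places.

The posterior is Dirichlet(αᵢ + nᵢ) = Dirichlet(18, 26, 9, 19).
For a Dirichlet(a₁,…,a_K) with all aᵢ > 1, the mode has j-th component (aⱼ − 1)/(Σaᵢ − K).
Here Σaᵢ = 72 and K = 4, so p_A = (18 − 1)/(72 − 4) = 17/68 ≈ 0.2500.

MAP estimate of p_A = 0.2500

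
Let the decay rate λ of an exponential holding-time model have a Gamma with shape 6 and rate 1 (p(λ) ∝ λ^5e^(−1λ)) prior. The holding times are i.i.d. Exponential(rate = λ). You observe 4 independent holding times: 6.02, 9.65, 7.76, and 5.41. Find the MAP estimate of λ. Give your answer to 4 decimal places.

The Exponential(rate=λ) likelihood is ∝ λ^n e^(−λΣtᵢ). Here n = 4 and Σtᵢ = 6.02 + 9.65 + 7.76 + 5.41 = 28.84.
Posterior ∝ λ^5e^(−1λ) · λ^4e^(−28.84λ) = λ^9e^(−29.84λ), i.e. Gamma(10, 29.84).
Mode = (a−1)/b = 9/29.84 ≈ 0.3016.

λ̂_MAP = 0.3016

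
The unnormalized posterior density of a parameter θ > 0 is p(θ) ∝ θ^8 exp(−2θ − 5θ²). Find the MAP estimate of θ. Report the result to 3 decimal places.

θ̂_MAP = 0.800

ℓ'(θ) = 8/θ − 2 − 10θ. Setting this to zero and multiplying by θ: 10θ² + 2θ − 8 = 0.
θ = (−2 + √(2² + 4·10·8)) / (2·10) = (−2 + √324) / 20 = (−2 + 18)/20 = 4/5.
ℓ''(θ) = −8/θ² − 10 < 0, confirming a maximum.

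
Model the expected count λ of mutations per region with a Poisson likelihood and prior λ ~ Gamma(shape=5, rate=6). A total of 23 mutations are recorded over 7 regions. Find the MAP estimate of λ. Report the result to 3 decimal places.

Σxᵢ = 23, n = 7.
Posterior ∝ λ^4e^(−6λ) · λ^23e^(−7λ) = λ^27e^(−13λ), i.e. Gamma(shape=28, rate=13).
The mode of a Gamma(a, b) with a ≥ 1 (shape–rate) is (a−1)/b = 27/13 ≈ 2.077.

λ̂_MAP = 2.077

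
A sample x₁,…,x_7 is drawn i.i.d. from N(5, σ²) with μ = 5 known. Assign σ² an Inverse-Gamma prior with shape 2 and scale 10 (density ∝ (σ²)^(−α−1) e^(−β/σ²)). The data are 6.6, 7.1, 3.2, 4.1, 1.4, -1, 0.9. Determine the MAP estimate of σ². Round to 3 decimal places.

Sum of squared deviations about the known mean: SS = (6.6−5)² + (7.1−5)² + (3.2−5)² + (4.1−5)² + (1.4−5)² + (-1−5)² + (0.9−5)² = 76.79.
The Normal likelihood contributes (σ²)^(−n/2) exp(−SS/(2σ²)), so the posterior is Inverse-Gamma(α + n/2, β + SS/2) = Inverse-Gamma(5.5, 48.395).
The mode of Inverse-Gamma(a, b) is b/(a+1) = 48.395/6.5 ≈ 7.445.

σ̂²_MAP = 7.445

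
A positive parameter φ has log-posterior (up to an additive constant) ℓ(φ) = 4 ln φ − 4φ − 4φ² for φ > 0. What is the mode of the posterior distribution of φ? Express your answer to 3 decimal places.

φ̂_MAP = 0.500

ℓ'(φ) = 4/φ − 4 − 8φ. Setting this to zero and multiplying by φ: 8φ² + 4φ − 4 = 0.
φ = (−4 + √(4² + 4·8·4)) / (2·8) = (−4 + √144) / 16 = (−4 + 12)/16 = 1/2.
ℓ''(φ) = −4/φ² − 8 < 0, confirming a maximum.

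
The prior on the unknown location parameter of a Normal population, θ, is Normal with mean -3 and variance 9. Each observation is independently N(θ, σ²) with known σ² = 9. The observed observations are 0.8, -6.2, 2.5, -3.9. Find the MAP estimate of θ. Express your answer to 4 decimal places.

n = 4; x̄ = (0.8 + (-6.2) + 2.5 + (-3.9))/4 = -6.8/4 = -1.7.
For a Normal prior and Normal likelihood with known variance, the posterior is Normal; its mode equals its mean, the precision-weighted average.
Prior precision 1/σ₀² = 1/9; data precision n/σ² = 4/9.
θ̂ = ((1/9)·(-3) + (4/9)·(-1.7)) / (1/9 + 4/9) = (-49/45)/(5/9) = -1.9600.

θ̂_MAP = -1.9600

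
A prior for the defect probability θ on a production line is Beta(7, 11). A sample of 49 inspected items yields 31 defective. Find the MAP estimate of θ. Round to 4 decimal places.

θ̂_MAP = 0.5692

Prior: Beta(7, 11).
Data: 31 successes in 49 trials. The binomial likelihood contributes θ^31(1−θ)^18, so the posterior is Beta(7+31, 11+18) = Beta(38, 29).
For Beta(a, b) with a, b > 1 the mode is (a−1)/(a+b−2) = 37/65 ≈ 0.5692.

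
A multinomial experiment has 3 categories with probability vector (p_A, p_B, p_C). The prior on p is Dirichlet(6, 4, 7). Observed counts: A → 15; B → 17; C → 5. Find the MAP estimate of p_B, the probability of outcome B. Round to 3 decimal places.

The posterior is Dirichlet(αᵢ + nᵢ) = Dirichlet(21, 21, 12).
For a Dirichlet(a₁,…,a_K) with all aᵢ > 1, the mode has j-th component (aⱼ − 1)/(Σaᵢ − K).
Here Σaᵢ = 54 and K = 3, so p_B = (21 − 1)/(54 − 3) = 20/51 ≈ 0.392.

MAP estimate of p_B = 0.392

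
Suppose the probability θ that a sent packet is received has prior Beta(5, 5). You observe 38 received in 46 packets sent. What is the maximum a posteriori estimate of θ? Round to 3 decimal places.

θ̂_MAP = 0.778

Prior: Beta(5, 5).
Data: 38 successes in 46 trials. The binomial likelihood contributes θ^38(1−θ)^8, so the posterior is Beta(5+38, 5+8) = Beta(43, 13).
For Beta(a, b) with a, b > 1 the mode is (a−1)/(a+b−2) = 42/54 ≈ 0.778.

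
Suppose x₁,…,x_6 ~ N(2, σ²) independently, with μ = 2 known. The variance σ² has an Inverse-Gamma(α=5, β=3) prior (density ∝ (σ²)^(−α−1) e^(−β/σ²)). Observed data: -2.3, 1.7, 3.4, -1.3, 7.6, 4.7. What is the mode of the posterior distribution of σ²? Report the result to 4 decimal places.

Sum of squared deviations about the known mean: SS = (-2.3−2)² + (1.7−2)² + (3.4−2)² + (-1.3−2)² + (7.6−2)² + (4.7−2)² = 70.08.
The Normal likelihood contributes (σ²)^(−n/2) exp(−SS/(2σ²)), so the posterior is Inverse-Gamma(α + n/2, β + SS/2) = Inverse-Gamma(8, 38.04).
The mode of Inverse-Gamma(a, b) is b/(a+1) = 38.04/9 ≈ 4.2267.

σ̂²_MAP = 4.2267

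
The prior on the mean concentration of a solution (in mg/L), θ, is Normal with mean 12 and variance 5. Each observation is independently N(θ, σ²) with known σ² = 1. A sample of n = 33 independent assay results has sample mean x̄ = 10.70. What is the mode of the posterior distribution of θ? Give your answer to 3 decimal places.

θ̂_MAP = 10.708

n = 33, x̄ = 10.70.
For a Normal prior and Normal likelihood with known variance, the posterior is Normal; its mode equals its mean, the precision-weighted average.
Prior precision 1/σ₀² = 1/5 = 0.2; data precision n/σ² = 33/1 = 33.
θ̂ = (0.2·12 + 33·10.7) / (0.2 + 33) = 355.5/33.2 = 3555/332 ≈ 10.708.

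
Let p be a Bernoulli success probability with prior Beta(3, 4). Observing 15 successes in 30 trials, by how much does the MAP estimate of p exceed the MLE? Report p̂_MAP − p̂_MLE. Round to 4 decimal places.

Posterior is Beta(18, 19); MAP = (18−1)/(37−2) = 17/35 ≈ 0.48571.
MLE ignores the prior: p̂_MLE = k/n = 15/30 ≈ 0.50000.
Difference = 17/35 − 15/30 = -1/70 ≈ -0.0143.

MAP − MLE = -0.0143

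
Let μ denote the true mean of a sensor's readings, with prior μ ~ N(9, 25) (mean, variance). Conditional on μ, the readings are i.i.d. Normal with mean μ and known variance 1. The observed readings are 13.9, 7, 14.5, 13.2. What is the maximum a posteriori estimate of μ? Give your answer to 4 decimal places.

μ̂_MAP = 12.1188

n = 4; x̄ = (13.9 + 7 + 14.5 + 13.2)/4 = 48.6/4 = 12.15.
For a Normal prior and Normal likelihood with known variance, the posterior is Normal; its mode equals its mean, the precision-weighted average.
Prior precision 1/σ₀² = 1/25 = 0.04; data precision n/σ² = 4/1 = 4.
μ̂ = (0.04·9 + 4·12.15) / (0.04 + 4) = 48.96/4.04 = 1224/101 ≈ 12.1188.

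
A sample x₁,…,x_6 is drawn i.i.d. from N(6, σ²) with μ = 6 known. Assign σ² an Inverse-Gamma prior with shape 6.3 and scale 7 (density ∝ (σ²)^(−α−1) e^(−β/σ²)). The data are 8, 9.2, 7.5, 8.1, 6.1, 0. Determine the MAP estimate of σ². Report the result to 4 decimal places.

σ̂²_MAP = 3.4422

Sum of squared deviations about the known mean: SS = (8−6)² + (9.2−6)² + (7.5−6)² + (8.1−6)² + (6.1−6)² + (0−6)² = 56.91.
The Normal likelihood contributes (σ²)^(−n/2) exp(−SS/(2σ²)), so the posterior is Inverse-Gamma(α + n/2, β + SS/2) = Inverse-Gamma(9.3, 35.455).
The mode of Inverse-Gamma(a, b) is b/(a+1) = 35.455/10.3 ≈ 3.4422.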